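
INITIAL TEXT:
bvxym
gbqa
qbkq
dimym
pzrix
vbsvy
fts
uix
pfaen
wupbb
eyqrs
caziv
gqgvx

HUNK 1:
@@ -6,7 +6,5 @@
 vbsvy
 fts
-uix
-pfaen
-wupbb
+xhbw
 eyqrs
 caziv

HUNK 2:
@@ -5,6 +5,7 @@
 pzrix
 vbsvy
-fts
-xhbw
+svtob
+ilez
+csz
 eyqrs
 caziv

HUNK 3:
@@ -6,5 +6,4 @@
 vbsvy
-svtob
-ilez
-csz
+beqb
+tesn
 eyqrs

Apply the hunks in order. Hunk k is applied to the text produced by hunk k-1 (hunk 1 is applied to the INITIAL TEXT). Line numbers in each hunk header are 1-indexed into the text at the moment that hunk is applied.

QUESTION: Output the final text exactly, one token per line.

Hunk 1: at line 6 remove [uix,pfaen,wupbb] add [xhbw] -> 11 lines: bvxym gbqa qbkq dimym pzrix vbsvy fts xhbw eyqrs caziv gqgvx
Hunk 2: at line 5 remove [fts,xhbw] add [svtob,ilez,csz] -> 12 lines: bvxym gbqa qbkq dimym pzrix vbsvy svtob ilez csz eyqrs caziv gqgvx
Hunk 3: at line 6 remove [svtob,ilez,csz] add [beqb,tesn] -> 11 lines: bvxym gbqa qbkq dimym pzrix vbsvy beqb tesn eyqrs caziv gqgvx

Answer: bvxym
gbqa
qbkq
dimym
pzrix
vbsvy
beqb
tesn
eyqrs
caziv
gqgvx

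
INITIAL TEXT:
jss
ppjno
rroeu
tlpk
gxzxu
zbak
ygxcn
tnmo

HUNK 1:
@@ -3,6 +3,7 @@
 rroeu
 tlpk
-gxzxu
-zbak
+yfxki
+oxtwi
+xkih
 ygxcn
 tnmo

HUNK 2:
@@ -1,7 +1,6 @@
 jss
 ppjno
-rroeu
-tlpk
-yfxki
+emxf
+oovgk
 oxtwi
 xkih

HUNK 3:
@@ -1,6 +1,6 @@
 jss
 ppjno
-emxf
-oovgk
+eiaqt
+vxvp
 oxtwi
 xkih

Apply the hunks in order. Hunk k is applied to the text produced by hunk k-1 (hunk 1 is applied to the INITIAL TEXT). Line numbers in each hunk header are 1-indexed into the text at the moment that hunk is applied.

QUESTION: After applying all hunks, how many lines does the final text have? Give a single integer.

Answer: 8

Derivation:
Hunk 1: at line 3 remove [gxzxu,zbak] add [yfxki,oxtwi,xkih] -> 9 lines: jss ppjno rroeu tlpk yfxki oxtwi xkih ygxcn tnmo
Hunk 2: at line 1 remove [rroeu,tlpk,yfxki] add [emxf,oovgk] -> 8 lines: jss ppjno emxf oovgk oxtwi xkih ygxcn tnmo
Hunk 3: at line 1 remove [emxf,oovgk] add [eiaqt,vxvp] -> 8 lines: jss ppjno eiaqt vxvp oxtwi xkih ygxcn tnmo
Final line count: 8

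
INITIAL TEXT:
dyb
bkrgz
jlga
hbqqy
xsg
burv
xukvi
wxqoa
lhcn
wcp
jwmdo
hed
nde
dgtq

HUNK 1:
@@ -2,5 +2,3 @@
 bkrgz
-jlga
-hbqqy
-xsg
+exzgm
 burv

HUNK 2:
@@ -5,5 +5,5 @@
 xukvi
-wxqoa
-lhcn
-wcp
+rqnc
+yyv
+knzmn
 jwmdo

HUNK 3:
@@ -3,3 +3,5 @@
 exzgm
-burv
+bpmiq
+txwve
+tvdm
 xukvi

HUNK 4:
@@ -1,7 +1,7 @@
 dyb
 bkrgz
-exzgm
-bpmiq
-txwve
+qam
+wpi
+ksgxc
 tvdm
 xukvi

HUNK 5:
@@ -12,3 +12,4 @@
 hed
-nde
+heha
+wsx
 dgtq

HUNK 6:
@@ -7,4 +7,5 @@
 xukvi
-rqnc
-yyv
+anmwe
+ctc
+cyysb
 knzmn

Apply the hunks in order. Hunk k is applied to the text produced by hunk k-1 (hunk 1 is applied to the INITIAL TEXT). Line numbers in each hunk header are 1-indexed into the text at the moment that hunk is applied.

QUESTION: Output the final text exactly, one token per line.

Hunk 1: at line 2 remove [jlga,hbqqy,xsg] add [exzgm] -> 12 lines: dyb bkrgz exzgm burv xukvi wxqoa lhcn wcp jwmdo hed nde dgtq
Hunk 2: at line 5 remove [wxqoa,lhcn,wcp] add [rqnc,yyv,knzmn] -> 12 lines: dyb bkrgz exzgm burv xukvi rqnc yyv knzmn jwmdo hed nde dgtq
Hunk 3: at line 3 remove [burv] add [bpmiq,txwve,tvdm] -> 14 lines: dyb bkrgz exzgm bpmiq txwve tvdm xukvi rqnc yyv knzmn jwmdo hed nde dgtq
Hunk 4: at line 1 remove [exzgm,bpmiq,txwve] add [qam,wpi,ksgxc] -> 14 lines: dyb bkrgz qam wpi ksgxc tvdm xukvi rqnc yyv knzmn jwmdo hed nde dgtq
Hunk 5: at line 12 remove [nde] add [heha,wsx] -> 15 lines: dyb bkrgz qam wpi ksgxc tvdm xukvi rqnc yyv knzmn jwmdo hed heha wsx dgtq
Hunk 6: at line 7 remove [rqnc,yyv] add [anmwe,ctc,cyysb] -> 16 lines: dyb bkrgz qam wpi ksgxc tvdm xukvi anmwe ctc cyysb knzmn jwmdo hed heha wsx dgtq

Answer: dyb
bkrgz
qam
wpi
ksgxc
tvdm
xukvi
anmwe
ctc
cyysb
knzmn
jwmdo
hed
heha
wsx
dgtq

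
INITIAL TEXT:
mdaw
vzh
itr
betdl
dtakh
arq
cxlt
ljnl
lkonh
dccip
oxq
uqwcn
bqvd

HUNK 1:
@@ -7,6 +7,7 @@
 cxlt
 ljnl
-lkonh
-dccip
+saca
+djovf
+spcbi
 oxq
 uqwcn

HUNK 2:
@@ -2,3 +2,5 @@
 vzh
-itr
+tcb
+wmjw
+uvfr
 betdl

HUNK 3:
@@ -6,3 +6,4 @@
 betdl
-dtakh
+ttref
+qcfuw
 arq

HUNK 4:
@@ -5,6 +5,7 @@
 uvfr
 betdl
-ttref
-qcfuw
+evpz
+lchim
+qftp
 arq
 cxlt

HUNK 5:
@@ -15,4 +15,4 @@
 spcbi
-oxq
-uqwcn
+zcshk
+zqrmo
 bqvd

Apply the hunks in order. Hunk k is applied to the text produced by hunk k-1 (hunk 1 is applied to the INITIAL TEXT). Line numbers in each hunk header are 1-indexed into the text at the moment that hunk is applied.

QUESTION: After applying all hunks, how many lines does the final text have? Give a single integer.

Hunk 1: at line 7 remove [lkonh,dccip] add [saca,djovf,spcbi] -> 14 lines: mdaw vzh itr betdl dtakh arq cxlt ljnl saca djovf spcbi oxq uqwcn bqvd
Hunk 2: at line 2 remove [itr] add [tcb,wmjw,uvfr] -> 16 lines: mdaw vzh tcb wmjw uvfr betdl dtakh arq cxlt ljnl saca djovf spcbi oxq uqwcn bqvd
Hunk 3: at line 6 remove [dtakh] add [ttref,qcfuw] -> 17 lines: mdaw vzh tcb wmjw uvfr betdl ttref qcfuw arq cxlt ljnl saca djovf spcbi oxq uqwcn bqvd
Hunk 4: at line 5 remove [ttref,qcfuw] add [evpz,lchim,qftp] -> 18 lines: mdaw vzh tcb wmjw uvfr betdl evpz lchim qftp arq cxlt ljnl saca djovf spcbi oxq uqwcn bqvd
Hunk 5: at line 15 remove [oxq,uqwcn] add [zcshk,zqrmo] -> 18 lines: mdaw vzh tcb wmjw uvfr betdl evpz lchim qftp arq cxlt ljnl saca djovf spcbi zcshk zqrmo bqvd
Final line count: 18

Answer: 18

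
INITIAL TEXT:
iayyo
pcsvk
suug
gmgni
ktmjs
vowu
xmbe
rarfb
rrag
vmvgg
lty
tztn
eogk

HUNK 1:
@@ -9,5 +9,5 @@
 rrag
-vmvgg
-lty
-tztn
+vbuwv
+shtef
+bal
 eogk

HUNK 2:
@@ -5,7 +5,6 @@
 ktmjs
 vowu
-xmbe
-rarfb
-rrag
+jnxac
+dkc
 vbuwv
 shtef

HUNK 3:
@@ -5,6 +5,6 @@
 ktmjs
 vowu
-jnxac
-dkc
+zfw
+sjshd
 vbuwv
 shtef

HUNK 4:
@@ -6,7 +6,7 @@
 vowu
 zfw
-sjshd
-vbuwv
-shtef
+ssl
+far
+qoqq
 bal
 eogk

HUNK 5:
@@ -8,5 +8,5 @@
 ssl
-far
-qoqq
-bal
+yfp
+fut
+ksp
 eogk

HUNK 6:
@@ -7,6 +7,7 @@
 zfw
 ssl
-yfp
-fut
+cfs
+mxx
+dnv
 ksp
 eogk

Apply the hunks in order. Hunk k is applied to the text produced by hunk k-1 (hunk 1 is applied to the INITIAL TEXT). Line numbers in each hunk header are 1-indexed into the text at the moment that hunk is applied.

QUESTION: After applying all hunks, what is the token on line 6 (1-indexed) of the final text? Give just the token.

Answer: vowu

Derivation:
Hunk 1: at line 9 remove [vmvgg,lty,tztn] add [vbuwv,shtef,bal] -> 13 lines: iayyo pcsvk suug gmgni ktmjs vowu xmbe rarfb rrag vbuwv shtef bal eogk
Hunk 2: at line 5 remove [xmbe,rarfb,rrag] add [jnxac,dkc] -> 12 lines: iayyo pcsvk suug gmgni ktmjs vowu jnxac dkc vbuwv shtef bal eogk
Hunk 3: at line 5 remove [jnxac,dkc] add [zfw,sjshd] -> 12 lines: iayyo pcsvk suug gmgni ktmjs vowu zfw sjshd vbuwv shtef bal eogk
Hunk 4: at line 6 remove [sjshd,vbuwv,shtef] add [ssl,far,qoqq] -> 12 lines: iayyo pcsvk suug gmgni ktmjs vowu zfw ssl far qoqq bal eogk
Hunk 5: at line 8 remove [far,qoqq,bal] add [yfp,fut,ksp] -> 12 lines: iayyo pcsvk suug gmgni ktmjs vowu zfw ssl yfp fut ksp eogk
Hunk 6: at line 7 remove [yfp,fut] add [cfs,mxx,dnv] -> 13 lines: iayyo pcsvk suug gmgni ktmjs vowu zfw ssl cfs mxx dnv ksp eogk
Final line 6: vowu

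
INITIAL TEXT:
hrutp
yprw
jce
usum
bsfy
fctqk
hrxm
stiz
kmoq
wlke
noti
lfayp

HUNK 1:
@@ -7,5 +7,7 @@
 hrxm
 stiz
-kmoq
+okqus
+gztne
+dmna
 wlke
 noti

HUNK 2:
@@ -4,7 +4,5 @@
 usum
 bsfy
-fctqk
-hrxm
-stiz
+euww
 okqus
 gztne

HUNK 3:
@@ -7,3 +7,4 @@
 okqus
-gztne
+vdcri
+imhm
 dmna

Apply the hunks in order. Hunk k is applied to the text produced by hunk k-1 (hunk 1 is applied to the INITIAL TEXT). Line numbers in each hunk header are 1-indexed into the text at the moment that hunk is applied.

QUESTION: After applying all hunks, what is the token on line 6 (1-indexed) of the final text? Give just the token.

Hunk 1: at line 7 remove [kmoq] add [okqus,gztne,dmna] -> 14 lines: hrutp yprw jce usum bsfy fctqk hrxm stiz okqus gztne dmna wlke noti lfayp
Hunk 2: at line 4 remove [fctqk,hrxm,stiz] add [euww] -> 12 lines: hrutp yprw jce usum bsfy euww okqus gztne dmna wlke noti lfayp
Hunk 3: at line 7 remove [gztne] add [vdcri,imhm] -> 13 lines: hrutp yprw jce usum bsfy euww okqus vdcri imhm dmna wlke noti lfayp
Final line 6: euww

Answer: euww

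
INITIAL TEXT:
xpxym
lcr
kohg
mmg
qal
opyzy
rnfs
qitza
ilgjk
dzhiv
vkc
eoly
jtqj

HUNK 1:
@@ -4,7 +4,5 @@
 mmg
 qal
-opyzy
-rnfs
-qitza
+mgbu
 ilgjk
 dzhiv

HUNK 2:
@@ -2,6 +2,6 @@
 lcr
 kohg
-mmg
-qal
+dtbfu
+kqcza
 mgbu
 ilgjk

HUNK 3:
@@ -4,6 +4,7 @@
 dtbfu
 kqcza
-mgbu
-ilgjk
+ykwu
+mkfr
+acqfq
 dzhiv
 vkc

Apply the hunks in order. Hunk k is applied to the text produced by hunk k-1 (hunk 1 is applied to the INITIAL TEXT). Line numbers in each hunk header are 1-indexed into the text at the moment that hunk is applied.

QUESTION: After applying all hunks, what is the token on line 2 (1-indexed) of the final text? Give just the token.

Answer: lcr

Derivation:
Hunk 1: at line 4 remove [opyzy,rnfs,qitza] add [mgbu] -> 11 lines: xpxym lcr kohg mmg qal mgbu ilgjk dzhiv vkc eoly jtqj
Hunk 2: at line 2 remove [mmg,qal] add [dtbfu,kqcza] -> 11 lines: xpxym lcr kohg dtbfu kqcza mgbu ilgjk dzhiv vkc eoly jtqj
Hunk 3: at line 4 remove [mgbu,ilgjk] add [ykwu,mkfr,acqfq] -> 12 lines: xpxym lcr kohg dtbfu kqcza ykwu mkfr acqfq dzhiv vkc eoly jtqj
Final line 2: lcr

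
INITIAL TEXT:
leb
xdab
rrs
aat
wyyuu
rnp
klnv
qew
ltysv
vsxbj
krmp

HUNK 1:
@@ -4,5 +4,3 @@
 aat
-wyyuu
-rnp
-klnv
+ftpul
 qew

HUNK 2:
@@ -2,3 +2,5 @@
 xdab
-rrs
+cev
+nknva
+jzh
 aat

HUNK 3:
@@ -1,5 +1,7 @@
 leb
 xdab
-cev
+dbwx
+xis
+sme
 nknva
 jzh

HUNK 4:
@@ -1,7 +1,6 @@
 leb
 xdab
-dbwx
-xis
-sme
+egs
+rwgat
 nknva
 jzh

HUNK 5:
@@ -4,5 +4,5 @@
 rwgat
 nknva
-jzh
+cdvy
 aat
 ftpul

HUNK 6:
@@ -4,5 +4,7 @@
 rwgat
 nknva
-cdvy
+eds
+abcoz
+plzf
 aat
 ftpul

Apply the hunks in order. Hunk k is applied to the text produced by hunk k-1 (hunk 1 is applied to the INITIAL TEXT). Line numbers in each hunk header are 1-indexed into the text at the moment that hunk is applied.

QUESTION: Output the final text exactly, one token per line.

Answer: leb
xdab
egs
rwgat
nknva
eds
abcoz
plzf
aat
ftpul
qew
ltysv
vsxbj
krmp

Derivation:
Hunk 1: at line 4 remove [wyyuu,rnp,klnv] add [ftpul] -> 9 lines: leb xdab rrs aat ftpul qew ltysv vsxbj krmp
Hunk 2: at line 2 remove [rrs] add [cev,nknva,jzh] -> 11 lines: leb xdab cev nknva jzh aat ftpul qew ltysv vsxbj krmp
Hunk 3: at line 1 remove [cev] add [dbwx,xis,sme] -> 13 lines: leb xdab dbwx xis sme nknva jzh aat ftpul qew ltysv vsxbj krmp
Hunk 4: at line 1 remove [dbwx,xis,sme] add [egs,rwgat] -> 12 lines: leb xdab egs rwgat nknva jzh aat ftpul qew ltysv vsxbj krmp
Hunk 5: at line 4 remove [jzh] add [cdvy] -> 12 lines: leb xdab egs rwgat nknva cdvy aat ftpul qew ltysv vsxbj krmp
Hunk 6: at line 4 remove [cdvy] add [eds,abcoz,plzf] -> 14 lines: leb xdab egs rwgat nknva eds abcoz plzf aat ftpul qew ltysv vsxbj krmp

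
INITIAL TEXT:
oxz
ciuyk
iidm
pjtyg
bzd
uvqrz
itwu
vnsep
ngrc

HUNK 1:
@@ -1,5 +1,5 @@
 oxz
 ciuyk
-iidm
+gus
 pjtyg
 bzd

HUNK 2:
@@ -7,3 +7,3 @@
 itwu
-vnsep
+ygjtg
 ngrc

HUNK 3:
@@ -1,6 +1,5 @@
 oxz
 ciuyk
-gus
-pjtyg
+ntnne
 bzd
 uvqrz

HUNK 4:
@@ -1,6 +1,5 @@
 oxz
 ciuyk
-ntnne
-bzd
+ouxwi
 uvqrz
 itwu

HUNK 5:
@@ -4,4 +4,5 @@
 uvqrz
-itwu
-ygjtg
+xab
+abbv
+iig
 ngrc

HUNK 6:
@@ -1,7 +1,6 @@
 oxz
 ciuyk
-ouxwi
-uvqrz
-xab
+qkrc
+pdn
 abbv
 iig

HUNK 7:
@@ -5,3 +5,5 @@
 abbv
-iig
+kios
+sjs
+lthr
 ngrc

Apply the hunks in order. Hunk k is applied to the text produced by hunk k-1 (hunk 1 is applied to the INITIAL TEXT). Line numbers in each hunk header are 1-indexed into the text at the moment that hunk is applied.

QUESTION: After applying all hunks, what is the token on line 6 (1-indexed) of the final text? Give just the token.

Hunk 1: at line 1 remove [iidm] add [gus] -> 9 lines: oxz ciuyk gus pjtyg bzd uvqrz itwu vnsep ngrc
Hunk 2: at line 7 remove [vnsep] add [ygjtg] -> 9 lines: oxz ciuyk gus pjtyg bzd uvqrz itwu ygjtg ngrc
Hunk 3: at line 1 remove [gus,pjtyg] add [ntnne] -> 8 lines: oxz ciuyk ntnne bzd uvqrz itwu ygjtg ngrc
Hunk 4: at line 1 remove [ntnne,bzd] add [ouxwi] -> 7 lines: oxz ciuyk ouxwi uvqrz itwu ygjtg ngrc
Hunk 5: at line 4 remove [itwu,ygjtg] add [xab,abbv,iig] -> 8 lines: oxz ciuyk ouxwi uvqrz xab abbv iig ngrc
Hunk 6: at line 1 remove [ouxwi,uvqrz,xab] add [qkrc,pdn] -> 7 lines: oxz ciuyk qkrc pdn abbv iig ngrc
Hunk 7: at line 5 remove [iig] add [kios,sjs,lthr] -> 9 lines: oxz ciuyk qkrc pdn abbv kios sjs lthr ngrc
Final line 6: kios

Answer: kios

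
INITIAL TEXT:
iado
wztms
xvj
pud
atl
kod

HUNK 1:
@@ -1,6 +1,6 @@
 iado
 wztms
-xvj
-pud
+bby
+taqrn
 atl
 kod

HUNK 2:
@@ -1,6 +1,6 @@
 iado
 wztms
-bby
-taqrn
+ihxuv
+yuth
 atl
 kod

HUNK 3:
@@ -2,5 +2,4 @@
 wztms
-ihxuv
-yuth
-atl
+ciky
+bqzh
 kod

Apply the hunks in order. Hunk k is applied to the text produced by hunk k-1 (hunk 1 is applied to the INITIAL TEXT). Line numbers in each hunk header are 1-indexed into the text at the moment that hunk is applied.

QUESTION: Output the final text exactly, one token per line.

Hunk 1: at line 1 remove [xvj,pud] add [bby,taqrn] -> 6 lines: iado wztms bby taqrn atl kod
Hunk 2: at line 1 remove [bby,taqrn] add [ihxuv,yuth] -> 6 lines: iado wztms ihxuv yuth atl kod
Hunk 3: at line 2 remove [ihxuv,yuth,atl] add [ciky,bqzh] -> 5 lines: iado wztms ciky bqzh kod

Answer: iado
wztms
ciky
bqzh
kod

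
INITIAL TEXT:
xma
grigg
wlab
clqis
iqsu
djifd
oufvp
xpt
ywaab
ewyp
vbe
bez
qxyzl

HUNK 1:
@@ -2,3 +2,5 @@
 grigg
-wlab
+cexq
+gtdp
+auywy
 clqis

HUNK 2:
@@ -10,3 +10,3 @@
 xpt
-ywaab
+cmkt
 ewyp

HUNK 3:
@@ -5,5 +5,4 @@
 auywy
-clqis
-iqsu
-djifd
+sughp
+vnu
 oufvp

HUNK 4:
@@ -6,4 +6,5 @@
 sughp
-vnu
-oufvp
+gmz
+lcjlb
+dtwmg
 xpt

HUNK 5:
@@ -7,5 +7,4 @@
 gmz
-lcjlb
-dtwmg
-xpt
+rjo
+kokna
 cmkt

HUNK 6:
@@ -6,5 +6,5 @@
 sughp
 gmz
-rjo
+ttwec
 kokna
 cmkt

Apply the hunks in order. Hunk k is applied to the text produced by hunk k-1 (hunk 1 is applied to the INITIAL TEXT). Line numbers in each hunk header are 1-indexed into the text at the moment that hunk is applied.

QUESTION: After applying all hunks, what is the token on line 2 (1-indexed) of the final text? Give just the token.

Answer: grigg

Derivation:
Hunk 1: at line 2 remove [wlab] add [cexq,gtdp,auywy] -> 15 lines: xma grigg cexq gtdp auywy clqis iqsu djifd oufvp xpt ywaab ewyp vbe bez qxyzl
Hunk 2: at line 10 remove [ywaab] add [cmkt] -> 15 lines: xma grigg cexq gtdp auywy clqis iqsu djifd oufvp xpt cmkt ewyp vbe bez qxyzl
Hunk 3: at line 5 remove [clqis,iqsu,djifd] add [sughp,vnu] -> 14 lines: xma grigg cexq gtdp auywy sughp vnu oufvp xpt cmkt ewyp vbe bez qxyzl
Hunk 4: at line 6 remove [vnu,oufvp] add [gmz,lcjlb,dtwmg] -> 15 lines: xma grigg cexq gtdp auywy sughp gmz lcjlb dtwmg xpt cmkt ewyp vbe bez qxyzl
Hunk 5: at line 7 remove [lcjlb,dtwmg,xpt] add [rjo,kokna] -> 14 lines: xma grigg cexq gtdp auywy sughp gmz rjo kokna cmkt ewyp vbe bez qxyzl
Hunk 6: at line 6 remove [rjo] add [ttwec] -> 14 lines: xma grigg cexq gtdp auywy sughp gmz ttwec kokna cmkt ewyp vbe bez qxyzl
Final line 2: grigg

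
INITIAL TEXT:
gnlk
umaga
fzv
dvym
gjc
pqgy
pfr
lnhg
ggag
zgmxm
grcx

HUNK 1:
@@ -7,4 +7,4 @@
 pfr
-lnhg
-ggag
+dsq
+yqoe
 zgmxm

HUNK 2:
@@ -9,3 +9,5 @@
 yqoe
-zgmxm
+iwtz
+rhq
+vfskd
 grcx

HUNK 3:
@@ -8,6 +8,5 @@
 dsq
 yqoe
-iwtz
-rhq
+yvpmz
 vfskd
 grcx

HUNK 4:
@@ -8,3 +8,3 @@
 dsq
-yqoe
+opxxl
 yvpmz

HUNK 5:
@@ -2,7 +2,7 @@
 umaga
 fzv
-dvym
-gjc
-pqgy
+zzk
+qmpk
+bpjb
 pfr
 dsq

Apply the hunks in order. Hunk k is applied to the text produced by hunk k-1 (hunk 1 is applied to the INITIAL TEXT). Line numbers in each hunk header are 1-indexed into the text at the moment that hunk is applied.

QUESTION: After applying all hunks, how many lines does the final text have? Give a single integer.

Hunk 1: at line 7 remove [lnhg,ggag] add [dsq,yqoe] -> 11 lines: gnlk umaga fzv dvym gjc pqgy pfr dsq yqoe zgmxm grcx
Hunk 2: at line 9 remove [zgmxm] add [iwtz,rhq,vfskd] -> 13 lines: gnlk umaga fzv dvym gjc pqgy pfr dsq yqoe iwtz rhq vfskd grcx
Hunk 3: at line 8 remove [iwtz,rhq] add [yvpmz] -> 12 lines: gnlk umaga fzv dvym gjc pqgy pfr dsq yqoe yvpmz vfskd grcx
Hunk 4: at line 8 remove [yqoe] add [opxxl] -> 12 lines: gnlk umaga fzv dvym gjc pqgy pfr dsq opxxl yvpmz vfskd grcx
Hunk 5: at line 2 remove [dvym,gjc,pqgy] add [zzk,qmpk,bpjb] -> 12 lines: gnlk umaga fzv zzk qmpk bpjb pfr dsq opxxl yvpmz vfskd grcx
Final line count: 12

Answer: 12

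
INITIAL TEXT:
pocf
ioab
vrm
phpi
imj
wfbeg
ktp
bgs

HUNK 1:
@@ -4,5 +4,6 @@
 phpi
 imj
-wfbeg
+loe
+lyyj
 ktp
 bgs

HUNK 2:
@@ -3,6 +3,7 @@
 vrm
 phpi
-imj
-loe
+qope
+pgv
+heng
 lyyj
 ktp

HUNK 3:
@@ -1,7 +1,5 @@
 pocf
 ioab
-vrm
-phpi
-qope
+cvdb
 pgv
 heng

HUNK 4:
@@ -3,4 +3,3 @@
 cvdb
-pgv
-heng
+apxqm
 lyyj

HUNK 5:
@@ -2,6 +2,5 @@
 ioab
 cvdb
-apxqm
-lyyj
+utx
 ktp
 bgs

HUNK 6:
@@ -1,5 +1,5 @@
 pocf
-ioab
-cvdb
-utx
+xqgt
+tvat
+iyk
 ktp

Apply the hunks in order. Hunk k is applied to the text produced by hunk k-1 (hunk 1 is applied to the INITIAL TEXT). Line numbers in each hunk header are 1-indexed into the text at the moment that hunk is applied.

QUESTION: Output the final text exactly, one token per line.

Hunk 1: at line 4 remove [wfbeg] add [loe,lyyj] -> 9 lines: pocf ioab vrm phpi imj loe lyyj ktp bgs
Hunk 2: at line 3 remove [imj,loe] add [qope,pgv,heng] -> 10 lines: pocf ioab vrm phpi qope pgv heng lyyj ktp bgs
Hunk 3: at line 1 remove [vrm,phpi,qope] add [cvdb] -> 8 lines: pocf ioab cvdb pgv heng lyyj ktp bgs
Hunk 4: at line 3 remove [pgv,heng] add [apxqm] -> 7 lines: pocf ioab cvdb apxqm lyyj ktp bgs
Hunk 5: at line 2 remove [apxqm,lyyj] add [utx] -> 6 lines: pocf ioab cvdb utx ktp bgs
Hunk 6: at line 1 remove [ioab,cvdb,utx] add [xqgt,tvat,iyk] -> 6 lines: pocf xqgt tvat iyk ktp bgs

Answer: pocf
xqgt
tvat
iyk
ktp
bgs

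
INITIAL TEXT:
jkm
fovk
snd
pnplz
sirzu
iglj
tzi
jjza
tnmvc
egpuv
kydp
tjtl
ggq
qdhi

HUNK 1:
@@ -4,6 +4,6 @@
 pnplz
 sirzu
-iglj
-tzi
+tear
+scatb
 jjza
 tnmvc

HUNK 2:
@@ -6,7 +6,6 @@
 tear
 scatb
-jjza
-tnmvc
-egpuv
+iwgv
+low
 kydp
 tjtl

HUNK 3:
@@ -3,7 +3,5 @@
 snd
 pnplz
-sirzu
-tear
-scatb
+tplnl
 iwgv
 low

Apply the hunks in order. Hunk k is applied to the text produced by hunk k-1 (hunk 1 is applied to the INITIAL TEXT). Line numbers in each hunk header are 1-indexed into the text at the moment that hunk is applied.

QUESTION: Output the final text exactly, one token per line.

Hunk 1: at line 4 remove [iglj,tzi] add [tear,scatb] -> 14 lines: jkm fovk snd pnplz sirzu tear scatb jjza tnmvc egpuv kydp tjtl ggq qdhi
Hunk 2: at line 6 remove [jjza,tnmvc,egpuv] add [iwgv,low] -> 13 lines: jkm fovk snd pnplz sirzu tear scatb iwgv low kydp tjtl ggq qdhi
Hunk 3: at line 3 remove [sirzu,tear,scatb] add [tplnl] -> 11 lines: jkm fovk snd pnplz tplnl iwgv low kydp tjtl ggq qdhi

Answer: jkm
fovk
snd
pnplz
tplnl
iwgv
low
kydp
tjtl
ggq
qdhi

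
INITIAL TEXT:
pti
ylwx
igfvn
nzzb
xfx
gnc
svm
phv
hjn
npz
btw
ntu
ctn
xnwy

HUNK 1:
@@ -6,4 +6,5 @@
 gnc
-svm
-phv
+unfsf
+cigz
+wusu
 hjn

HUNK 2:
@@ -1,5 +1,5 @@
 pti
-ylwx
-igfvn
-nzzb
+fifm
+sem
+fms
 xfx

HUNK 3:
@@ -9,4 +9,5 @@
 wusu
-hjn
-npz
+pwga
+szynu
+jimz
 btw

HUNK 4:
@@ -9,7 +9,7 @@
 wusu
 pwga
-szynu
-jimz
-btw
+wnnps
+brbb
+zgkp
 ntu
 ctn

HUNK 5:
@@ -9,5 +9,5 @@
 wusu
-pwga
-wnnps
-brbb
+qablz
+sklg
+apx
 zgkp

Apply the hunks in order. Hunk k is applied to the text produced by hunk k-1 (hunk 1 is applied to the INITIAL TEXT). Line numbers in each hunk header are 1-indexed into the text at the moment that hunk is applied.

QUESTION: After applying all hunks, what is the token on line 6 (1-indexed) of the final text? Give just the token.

Hunk 1: at line 6 remove [svm,phv] add [unfsf,cigz,wusu] -> 15 lines: pti ylwx igfvn nzzb xfx gnc unfsf cigz wusu hjn npz btw ntu ctn xnwy
Hunk 2: at line 1 remove [ylwx,igfvn,nzzb] add [fifm,sem,fms] -> 15 lines: pti fifm sem fms xfx gnc unfsf cigz wusu hjn npz btw ntu ctn xnwy
Hunk 3: at line 9 remove [hjn,npz] add [pwga,szynu,jimz] -> 16 lines: pti fifm sem fms xfx gnc unfsf cigz wusu pwga szynu jimz btw ntu ctn xnwy
Hunk 4: at line 9 remove [szynu,jimz,btw] add [wnnps,brbb,zgkp] -> 16 lines: pti fifm sem fms xfx gnc unfsf cigz wusu pwga wnnps brbb zgkp ntu ctn xnwy
Hunk 5: at line 9 remove [pwga,wnnps,brbb] add [qablz,sklg,apx] -> 16 lines: pti fifm sem fms xfx gnc unfsf cigz wusu qablz sklg apx zgkp ntu ctn xnwy
Final line 6: gnc

Answer: gnc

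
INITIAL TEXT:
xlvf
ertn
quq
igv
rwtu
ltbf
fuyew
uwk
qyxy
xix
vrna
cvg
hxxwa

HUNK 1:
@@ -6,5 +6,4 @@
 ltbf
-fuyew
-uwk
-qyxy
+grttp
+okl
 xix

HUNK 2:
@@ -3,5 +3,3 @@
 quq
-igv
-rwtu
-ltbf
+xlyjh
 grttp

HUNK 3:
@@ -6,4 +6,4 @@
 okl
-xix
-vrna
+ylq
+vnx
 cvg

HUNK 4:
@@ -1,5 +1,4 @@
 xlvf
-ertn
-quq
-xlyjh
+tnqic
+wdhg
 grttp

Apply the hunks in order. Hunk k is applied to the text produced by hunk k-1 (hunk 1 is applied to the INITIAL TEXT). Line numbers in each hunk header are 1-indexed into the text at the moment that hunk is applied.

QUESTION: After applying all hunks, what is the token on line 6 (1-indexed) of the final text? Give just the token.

Answer: ylq

Derivation:
Hunk 1: at line 6 remove [fuyew,uwk,qyxy] add [grttp,okl] -> 12 lines: xlvf ertn quq igv rwtu ltbf grttp okl xix vrna cvg hxxwa
Hunk 2: at line 3 remove [igv,rwtu,ltbf] add [xlyjh] -> 10 lines: xlvf ertn quq xlyjh grttp okl xix vrna cvg hxxwa
Hunk 3: at line 6 remove [xix,vrna] add [ylq,vnx] -> 10 lines: xlvf ertn quq xlyjh grttp okl ylq vnx cvg hxxwa
Hunk 4: at line 1 remove [ertn,quq,xlyjh] add [tnqic,wdhg] -> 9 lines: xlvf tnqic wdhg grttp okl ylq vnx cvg hxxwa
Final line 6: ylq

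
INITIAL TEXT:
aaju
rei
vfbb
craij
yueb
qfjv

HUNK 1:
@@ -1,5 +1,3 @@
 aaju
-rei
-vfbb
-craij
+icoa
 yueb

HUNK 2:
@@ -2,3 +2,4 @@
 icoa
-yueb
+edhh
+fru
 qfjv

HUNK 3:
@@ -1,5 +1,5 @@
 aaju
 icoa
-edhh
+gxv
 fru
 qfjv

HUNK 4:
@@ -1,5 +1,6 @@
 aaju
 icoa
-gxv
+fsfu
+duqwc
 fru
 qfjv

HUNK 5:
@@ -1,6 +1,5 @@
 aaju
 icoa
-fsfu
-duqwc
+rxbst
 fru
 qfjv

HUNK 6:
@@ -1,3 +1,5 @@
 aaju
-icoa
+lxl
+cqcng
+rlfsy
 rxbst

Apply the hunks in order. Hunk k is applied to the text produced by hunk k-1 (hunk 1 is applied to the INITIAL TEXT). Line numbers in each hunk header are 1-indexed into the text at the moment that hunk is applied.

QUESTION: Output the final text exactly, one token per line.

Hunk 1: at line 1 remove [rei,vfbb,craij] add [icoa] -> 4 lines: aaju icoa yueb qfjv
Hunk 2: at line 2 remove [yueb] add [edhh,fru] -> 5 lines: aaju icoa edhh fru qfjv
Hunk 3: at line 1 remove [edhh] add [gxv] -> 5 lines: aaju icoa gxv fru qfjv
Hunk 4: at line 1 remove [gxv] add [fsfu,duqwc] -> 6 lines: aaju icoa fsfu duqwc fru qfjv
Hunk 5: at line 1 remove [fsfu,duqwc] add [rxbst] -> 5 lines: aaju icoa rxbst fru qfjv
Hunk 6: at line 1 remove [icoa] add [lxl,cqcng,rlfsy] -> 7 lines: aaju lxl cqcng rlfsy rxbst fru qfjv

Answer: aaju
lxl
cqcng
rlfsy
rxbst
fru
qfjv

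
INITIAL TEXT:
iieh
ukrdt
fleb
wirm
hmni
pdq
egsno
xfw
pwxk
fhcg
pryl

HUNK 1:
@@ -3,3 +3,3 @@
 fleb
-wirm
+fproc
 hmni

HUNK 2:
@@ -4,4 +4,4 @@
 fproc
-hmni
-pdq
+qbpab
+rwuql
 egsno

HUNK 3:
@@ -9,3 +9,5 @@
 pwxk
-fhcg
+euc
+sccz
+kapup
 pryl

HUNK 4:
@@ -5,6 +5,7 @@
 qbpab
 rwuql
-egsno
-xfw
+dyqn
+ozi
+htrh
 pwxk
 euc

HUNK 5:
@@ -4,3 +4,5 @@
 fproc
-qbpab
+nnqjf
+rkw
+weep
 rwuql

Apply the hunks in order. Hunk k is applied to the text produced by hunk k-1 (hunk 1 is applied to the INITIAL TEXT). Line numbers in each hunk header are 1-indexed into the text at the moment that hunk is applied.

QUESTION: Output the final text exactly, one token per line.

Answer: iieh
ukrdt
fleb
fproc
nnqjf
rkw
weep
rwuql
dyqn
ozi
htrh
pwxk
euc
sccz
kapup
pryl

Derivation:
Hunk 1: at line 3 remove [wirm] add [fproc] -> 11 lines: iieh ukrdt fleb fproc hmni pdq egsno xfw pwxk fhcg pryl
Hunk 2: at line 4 remove [hmni,pdq] add [qbpab,rwuql] -> 11 lines: iieh ukrdt fleb fproc qbpab rwuql egsno xfw pwxk fhcg pryl
Hunk 3: at line 9 remove [fhcg] add [euc,sccz,kapup] -> 13 lines: iieh ukrdt fleb fproc qbpab rwuql egsno xfw pwxk euc sccz kapup pryl
Hunk 4: at line 5 remove [egsno,xfw] add [dyqn,ozi,htrh] -> 14 lines: iieh ukrdt fleb fproc qbpab rwuql dyqn ozi htrh pwxk euc sccz kapup pryl
Hunk 5: at line 4 remove [qbpab] add [nnqjf,rkw,weep] -> 16 lines: iieh ukrdt fleb fproc nnqjf rkw weep rwuql dyqn ozi htrh pwxk euc sccz kapup pryl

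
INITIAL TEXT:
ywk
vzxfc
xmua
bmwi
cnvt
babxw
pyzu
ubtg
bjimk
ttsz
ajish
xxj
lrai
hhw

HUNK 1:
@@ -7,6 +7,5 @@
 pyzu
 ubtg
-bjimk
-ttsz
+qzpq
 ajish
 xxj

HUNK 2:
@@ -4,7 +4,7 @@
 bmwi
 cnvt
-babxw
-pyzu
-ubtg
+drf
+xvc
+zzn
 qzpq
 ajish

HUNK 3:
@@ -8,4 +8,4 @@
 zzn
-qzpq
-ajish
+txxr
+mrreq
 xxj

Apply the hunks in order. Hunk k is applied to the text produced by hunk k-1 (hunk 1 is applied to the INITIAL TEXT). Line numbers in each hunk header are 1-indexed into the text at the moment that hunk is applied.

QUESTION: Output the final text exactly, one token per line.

Answer: ywk
vzxfc
xmua
bmwi
cnvt
drf
xvc
zzn
txxr
mrreq
xxj
lrai
hhw

Derivation:
Hunk 1: at line 7 remove [bjimk,ttsz] add [qzpq] -> 13 lines: ywk vzxfc xmua bmwi cnvt babxw pyzu ubtg qzpq ajish xxj lrai hhw
Hunk 2: at line 4 remove [babxw,pyzu,ubtg] add [drf,xvc,zzn] -> 13 lines: ywk vzxfc xmua bmwi cnvt drf xvc zzn qzpq ajish xxj lrai hhw
Hunk 3: at line 8 remove [qzpq,ajish] add [txxr,mrreq] -> 13 lines: ywk vzxfc xmua bmwi cnvt drf xvc zzn txxr mrreq xxj lrai hhw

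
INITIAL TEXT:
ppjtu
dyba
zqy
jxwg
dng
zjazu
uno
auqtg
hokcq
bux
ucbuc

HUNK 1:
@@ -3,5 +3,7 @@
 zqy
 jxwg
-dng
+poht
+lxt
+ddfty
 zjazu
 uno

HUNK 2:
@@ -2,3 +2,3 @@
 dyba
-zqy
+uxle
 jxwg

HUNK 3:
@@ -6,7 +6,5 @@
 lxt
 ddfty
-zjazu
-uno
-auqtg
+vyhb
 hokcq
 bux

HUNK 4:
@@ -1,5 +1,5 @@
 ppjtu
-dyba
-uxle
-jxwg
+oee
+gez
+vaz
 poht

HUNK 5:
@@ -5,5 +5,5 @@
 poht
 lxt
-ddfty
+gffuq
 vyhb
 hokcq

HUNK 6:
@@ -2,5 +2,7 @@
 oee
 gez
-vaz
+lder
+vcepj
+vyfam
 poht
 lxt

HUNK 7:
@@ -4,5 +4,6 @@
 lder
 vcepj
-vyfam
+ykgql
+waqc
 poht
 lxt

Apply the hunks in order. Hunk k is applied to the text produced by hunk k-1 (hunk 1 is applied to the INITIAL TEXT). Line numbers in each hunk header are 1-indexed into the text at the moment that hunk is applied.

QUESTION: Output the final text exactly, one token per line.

Hunk 1: at line 3 remove [dng] add [poht,lxt,ddfty] -> 13 lines: ppjtu dyba zqy jxwg poht lxt ddfty zjazu uno auqtg hokcq bux ucbuc
Hunk 2: at line 2 remove [zqy] add [uxle] -> 13 lines: ppjtu dyba uxle jxwg poht lxt ddfty zjazu uno auqtg hokcq bux ucbuc
Hunk 3: at line 6 remove [zjazu,uno,auqtg] add [vyhb] -> 11 lines: ppjtu dyba uxle jxwg poht lxt ddfty vyhb hokcq bux ucbuc
Hunk 4: at line 1 remove [dyba,uxle,jxwg] add [oee,gez,vaz] -> 11 lines: ppjtu oee gez vaz poht lxt ddfty vyhb hokcq bux ucbuc
Hunk 5: at line 5 remove [ddfty] add [gffuq] -> 11 lines: ppjtu oee gez vaz poht lxt gffuq vyhb hokcq bux ucbuc
Hunk 6: at line 2 remove [vaz] add [lder,vcepj,vyfam] -> 13 lines: ppjtu oee gez lder vcepj vyfam poht lxt gffuq vyhb hokcq bux ucbuc
Hunk 7: at line 4 remove [vyfam] add [ykgql,waqc] -> 14 lines: ppjtu oee gez lder vcepj ykgql waqc poht lxt gffuq vyhb hokcq bux ucbuc

Answer: ppjtu
oee
gez
lder
vcepj
ykgql
waqc
poht
lxt
gffuq
vyhb
hokcq
bux
ucbuc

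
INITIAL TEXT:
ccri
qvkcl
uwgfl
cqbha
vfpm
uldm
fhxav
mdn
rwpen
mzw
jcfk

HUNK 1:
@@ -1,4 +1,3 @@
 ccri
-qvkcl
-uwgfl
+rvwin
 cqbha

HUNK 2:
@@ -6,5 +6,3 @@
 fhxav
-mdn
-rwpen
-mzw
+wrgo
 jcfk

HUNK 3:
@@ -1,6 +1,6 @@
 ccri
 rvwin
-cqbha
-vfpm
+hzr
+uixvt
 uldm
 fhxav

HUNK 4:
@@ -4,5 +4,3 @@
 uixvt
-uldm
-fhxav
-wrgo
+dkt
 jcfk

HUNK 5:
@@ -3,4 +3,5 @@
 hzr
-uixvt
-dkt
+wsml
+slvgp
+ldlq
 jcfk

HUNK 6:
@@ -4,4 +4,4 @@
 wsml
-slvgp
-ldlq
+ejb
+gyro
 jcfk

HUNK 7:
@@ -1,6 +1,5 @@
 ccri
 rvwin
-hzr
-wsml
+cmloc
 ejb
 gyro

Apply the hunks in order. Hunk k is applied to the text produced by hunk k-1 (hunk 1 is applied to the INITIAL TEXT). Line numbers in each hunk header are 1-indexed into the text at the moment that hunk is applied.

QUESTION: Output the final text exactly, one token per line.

Hunk 1: at line 1 remove [qvkcl,uwgfl] add [rvwin] -> 10 lines: ccri rvwin cqbha vfpm uldm fhxav mdn rwpen mzw jcfk
Hunk 2: at line 6 remove [mdn,rwpen,mzw] add [wrgo] -> 8 lines: ccri rvwin cqbha vfpm uldm fhxav wrgo jcfk
Hunk 3: at line 1 remove [cqbha,vfpm] add [hzr,uixvt] -> 8 lines: ccri rvwin hzr uixvt uldm fhxav wrgo jcfk
Hunk 4: at line 4 remove [uldm,fhxav,wrgo] add [dkt] -> 6 lines: ccri rvwin hzr uixvt dkt jcfk
Hunk 5: at line 3 remove [uixvt,dkt] add [wsml,slvgp,ldlq] -> 7 lines: ccri rvwin hzr wsml slvgp ldlq jcfk
Hunk 6: at line 4 remove [slvgp,ldlq] add [ejb,gyro] -> 7 lines: ccri rvwin hzr wsml ejb gyro jcfk
Hunk 7: at line 1 remove [hzr,wsml] add [cmloc] -> 6 lines: ccri rvwin cmloc ejb gyro jcfk

Answer: ccri
rvwin
cmloc
ejb
gyro
jcfk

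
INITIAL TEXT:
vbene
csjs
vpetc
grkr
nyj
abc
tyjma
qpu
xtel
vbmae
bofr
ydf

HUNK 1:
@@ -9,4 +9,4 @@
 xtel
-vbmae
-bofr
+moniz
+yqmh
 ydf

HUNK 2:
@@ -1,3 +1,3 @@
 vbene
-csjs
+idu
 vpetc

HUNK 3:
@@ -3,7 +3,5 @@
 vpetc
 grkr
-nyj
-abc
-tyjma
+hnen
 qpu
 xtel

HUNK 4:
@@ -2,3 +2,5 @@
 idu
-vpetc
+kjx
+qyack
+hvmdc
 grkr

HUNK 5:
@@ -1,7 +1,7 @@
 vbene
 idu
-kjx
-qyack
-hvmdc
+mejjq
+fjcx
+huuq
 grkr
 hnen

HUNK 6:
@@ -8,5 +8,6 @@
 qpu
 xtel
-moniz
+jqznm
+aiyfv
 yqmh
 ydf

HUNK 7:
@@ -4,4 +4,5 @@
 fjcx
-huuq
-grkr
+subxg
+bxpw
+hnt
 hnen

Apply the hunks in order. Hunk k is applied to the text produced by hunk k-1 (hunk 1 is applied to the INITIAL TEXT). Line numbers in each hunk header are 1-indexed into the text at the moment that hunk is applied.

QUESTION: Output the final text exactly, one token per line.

Hunk 1: at line 9 remove [vbmae,bofr] add [moniz,yqmh] -> 12 lines: vbene csjs vpetc grkr nyj abc tyjma qpu xtel moniz yqmh ydf
Hunk 2: at line 1 remove [csjs] add [idu] -> 12 lines: vbene idu vpetc grkr nyj abc tyjma qpu xtel moniz yqmh ydf
Hunk 3: at line 3 remove [nyj,abc,tyjma] add [hnen] -> 10 lines: vbene idu vpetc grkr hnen qpu xtel moniz yqmh ydf
Hunk 4: at line 2 remove [vpetc] add [kjx,qyack,hvmdc] -> 12 lines: vbene idu kjx qyack hvmdc grkr hnen qpu xtel moniz yqmh ydf
Hunk 5: at line 1 remove [kjx,qyack,hvmdc] add [mejjq,fjcx,huuq] -> 12 lines: vbene idu mejjq fjcx huuq grkr hnen qpu xtel moniz yqmh ydf
Hunk 6: at line 8 remove [moniz] add [jqznm,aiyfv] -> 13 lines: vbene idu mejjq fjcx huuq grkr hnen qpu xtel jqznm aiyfv yqmh ydf
Hunk 7: at line 4 remove [huuq,grkr] add [subxg,bxpw,hnt] -> 14 lines: vbene idu mejjq fjcx subxg bxpw hnt hnen qpu xtel jqznm aiyfv yqmh ydf

Answer: vbene
idu
mejjq
fjcx
subxg
bxpw
hnt
hnen
qpu
xtel
jqznm
aiyfv
yqmh
ydf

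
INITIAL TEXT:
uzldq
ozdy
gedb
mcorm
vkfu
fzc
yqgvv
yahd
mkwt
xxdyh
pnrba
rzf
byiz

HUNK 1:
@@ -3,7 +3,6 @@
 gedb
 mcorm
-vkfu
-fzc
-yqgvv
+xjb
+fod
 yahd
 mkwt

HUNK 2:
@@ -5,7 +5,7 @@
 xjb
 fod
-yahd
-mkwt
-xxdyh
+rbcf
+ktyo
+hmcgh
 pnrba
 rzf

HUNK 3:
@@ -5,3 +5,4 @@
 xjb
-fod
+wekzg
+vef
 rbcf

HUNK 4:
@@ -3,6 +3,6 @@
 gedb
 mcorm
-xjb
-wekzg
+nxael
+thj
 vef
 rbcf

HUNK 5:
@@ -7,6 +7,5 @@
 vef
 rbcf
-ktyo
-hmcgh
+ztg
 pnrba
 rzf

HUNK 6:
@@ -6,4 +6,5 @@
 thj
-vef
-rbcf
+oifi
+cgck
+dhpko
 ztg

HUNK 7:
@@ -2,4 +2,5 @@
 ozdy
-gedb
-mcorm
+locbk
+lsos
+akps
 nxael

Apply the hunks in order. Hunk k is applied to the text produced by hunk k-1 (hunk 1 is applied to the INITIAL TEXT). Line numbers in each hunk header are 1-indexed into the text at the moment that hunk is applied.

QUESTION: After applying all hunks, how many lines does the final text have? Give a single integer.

Answer: 14

Derivation:
Hunk 1: at line 3 remove [vkfu,fzc,yqgvv] add [xjb,fod] -> 12 lines: uzldq ozdy gedb mcorm xjb fod yahd mkwt xxdyh pnrba rzf byiz
Hunk 2: at line 5 remove [yahd,mkwt,xxdyh] add [rbcf,ktyo,hmcgh] -> 12 lines: uzldq ozdy gedb mcorm xjb fod rbcf ktyo hmcgh pnrba rzf byiz
Hunk 3: at line 5 remove [fod] add [wekzg,vef] -> 13 lines: uzldq ozdy gedb mcorm xjb wekzg vef rbcf ktyo hmcgh pnrba rzf byiz
Hunk 4: at line 3 remove [xjb,wekzg] add [nxael,thj] -> 13 lines: uzldq ozdy gedb mcorm nxael thj vef rbcf ktyo hmcgh pnrba rzf byiz
Hunk 5: at line 7 remove [ktyo,hmcgh] add [ztg] -> 12 lines: uzldq ozdy gedb mcorm nxael thj vef rbcf ztg pnrba rzf byiz
Hunk 6: at line 6 remove [vef,rbcf] add [oifi,cgck,dhpko] -> 13 lines: uzldq ozdy gedb mcorm nxael thj oifi cgck dhpko ztg pnrba rzf byiz
Hunk 7: at line 2 remove [gedb,mcorm] add [locbk,lsos,akps] -> 14 lines: uzldq ozdy locbk lsos akps nxael thj oifi cgck dhpko ztg pnrba rzf byiz
Final line count: 14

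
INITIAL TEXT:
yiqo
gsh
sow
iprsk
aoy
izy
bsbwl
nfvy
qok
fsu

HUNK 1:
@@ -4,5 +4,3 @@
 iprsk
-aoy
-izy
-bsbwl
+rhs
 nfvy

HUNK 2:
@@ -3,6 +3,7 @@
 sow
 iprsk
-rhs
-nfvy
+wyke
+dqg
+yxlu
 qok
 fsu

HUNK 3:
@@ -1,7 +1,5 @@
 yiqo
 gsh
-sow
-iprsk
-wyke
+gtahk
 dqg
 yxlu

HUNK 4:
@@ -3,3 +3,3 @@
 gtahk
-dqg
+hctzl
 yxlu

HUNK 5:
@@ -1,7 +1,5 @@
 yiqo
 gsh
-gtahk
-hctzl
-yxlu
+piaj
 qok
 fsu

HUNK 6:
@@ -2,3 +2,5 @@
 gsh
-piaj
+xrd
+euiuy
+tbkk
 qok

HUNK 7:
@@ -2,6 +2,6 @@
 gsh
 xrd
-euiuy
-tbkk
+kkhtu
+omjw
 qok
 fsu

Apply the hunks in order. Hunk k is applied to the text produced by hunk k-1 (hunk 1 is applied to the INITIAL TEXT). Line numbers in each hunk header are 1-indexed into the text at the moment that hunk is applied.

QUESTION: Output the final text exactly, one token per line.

Answer: yiqo
gsh
xrd
kkhtu
omjw
qok
fsu

Derivation:
Hunk 1: at line 4 remove [aoy,izy,bsbwl] add [rhs] -> 8 lines: yiqo gsh sow iprsk rhs nfvy qok fsu
Hunk 2: at line 3 remove [rhs,nfvy] add [wyke,dqg,yxlu] -> 9 lines: yiqo gsh sow iprsk wyke dqg yxlu qok fsu
Hunk 3: at line 1 remove [sow,iprsk,wyke] add [gtahk] -> 7 lines: yiqo gsh gtahk dqg yxlu qok fsu
Hunk 4: at line 3 remove [dqg] add [hctzl] -> 7 lines: yiqo gsh gtahk hctzl yxlu qok fsu
Hunk 5: at line 1 remove [gtahk,hctzl,yxlu] add [piaj] -> 5 lines: yiqo gsh piaj qok fsu
Hunk 6: at line 2 remove [piaj] add [xrd,euiuy,tbkk] -> 7 lines: yiqo gsh xrd euiuy tbkk qok fsu
Hunk 7: at line 2 remove [euiuy,tbkk] add [kkhtu,omjw] -> 7 lines: yiqo gsh xrd kkhtu omjw qok fsu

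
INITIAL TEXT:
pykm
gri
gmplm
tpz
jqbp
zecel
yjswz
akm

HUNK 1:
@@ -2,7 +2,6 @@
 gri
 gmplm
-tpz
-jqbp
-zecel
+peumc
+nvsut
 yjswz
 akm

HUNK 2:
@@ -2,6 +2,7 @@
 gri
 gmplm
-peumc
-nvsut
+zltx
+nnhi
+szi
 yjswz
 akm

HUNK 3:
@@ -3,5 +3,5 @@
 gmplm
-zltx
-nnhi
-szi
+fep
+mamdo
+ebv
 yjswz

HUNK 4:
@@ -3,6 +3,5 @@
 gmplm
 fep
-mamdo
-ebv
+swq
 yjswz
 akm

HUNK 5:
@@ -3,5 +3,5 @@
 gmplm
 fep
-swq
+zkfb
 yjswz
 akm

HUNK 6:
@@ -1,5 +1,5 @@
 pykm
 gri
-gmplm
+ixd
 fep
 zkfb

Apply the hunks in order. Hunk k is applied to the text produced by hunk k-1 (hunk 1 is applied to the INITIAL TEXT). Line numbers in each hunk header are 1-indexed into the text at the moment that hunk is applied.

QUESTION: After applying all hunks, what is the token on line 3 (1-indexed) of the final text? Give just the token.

Answer: ixd

Derivation:
Hunk 1: at line 2 remove [tpz,jqbp,zecel] add [peumc,nvsut] -> 7 lines: pykm gri gmplm peumc nvsut yjswz akm
Hunk 2: at line 2 remove [peumc,nvsut] add [zltx,nnhi,szi] -> 8 lines: pykm gri gmplm zltx nnhi szi yjswz akm
Hunk 3: at line 3 remove [zltx,nnhi,szi] add [fep,mamdo,ebv] -> 8 lines: pykm gri gmplm fep mamdo ebv yjswz akm
Hunk 4: at line 3 remove [mamdo,ebv] add [swq] -> 7 lines: pykm gri gmplm fep swq yjswz akm
Hunk 5: at line 3 remove [swq] add [zkfb] -> 7 lines: pykm gri gmplm fep zkfb yjswz akm
Hunk 6: at line 1 remove [gmplm] add [ixd] -> 7 lines: pykm gri ixd fep zkfb yjswz akm
Final line 3: ixd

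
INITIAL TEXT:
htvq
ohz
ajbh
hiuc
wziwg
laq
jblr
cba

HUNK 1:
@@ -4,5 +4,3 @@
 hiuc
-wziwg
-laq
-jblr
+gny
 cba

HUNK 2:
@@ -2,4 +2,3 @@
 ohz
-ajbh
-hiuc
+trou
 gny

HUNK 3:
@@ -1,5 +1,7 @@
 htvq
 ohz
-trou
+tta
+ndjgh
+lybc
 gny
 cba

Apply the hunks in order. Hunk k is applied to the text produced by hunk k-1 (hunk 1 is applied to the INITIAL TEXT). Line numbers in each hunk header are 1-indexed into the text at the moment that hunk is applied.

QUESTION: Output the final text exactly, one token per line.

Answer: htvq
ohz
tta
ndjgh
lybc
gny
cba

Derivation:
Hunk 1: at line 4 remove [wziwg,laq,jblr] add [gny] -> 6 lines: htvq ohz ajbh hiuc gny cba
Hunk 2: at line 2 remove [ajbh,hiuc] add [trou] -> 5 lines: htvq ohz trou gny cba
Hunk 3: at line 1 remove [trou] add [tta,ndjgh,lybc] -> 7 lines: htvq ohz tta ndjgh lybc gny cba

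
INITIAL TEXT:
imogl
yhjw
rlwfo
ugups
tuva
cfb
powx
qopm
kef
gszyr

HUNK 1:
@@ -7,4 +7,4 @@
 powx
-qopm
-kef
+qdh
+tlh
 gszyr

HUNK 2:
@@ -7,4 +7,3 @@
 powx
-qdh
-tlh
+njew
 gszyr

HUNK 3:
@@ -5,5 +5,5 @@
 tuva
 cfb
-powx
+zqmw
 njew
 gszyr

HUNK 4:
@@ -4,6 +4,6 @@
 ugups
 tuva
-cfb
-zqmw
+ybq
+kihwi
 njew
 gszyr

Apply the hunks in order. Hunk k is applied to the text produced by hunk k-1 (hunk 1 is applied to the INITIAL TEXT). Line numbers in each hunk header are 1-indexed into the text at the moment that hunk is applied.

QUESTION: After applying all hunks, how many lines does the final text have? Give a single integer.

Answer: 9

Derivation:
Hunk 1: at line 7 remove [qopm,kef] add [qdh,tlh] -> 10 lines: imogl yhjw rlwfo ugups tuva cfb powx qdh tlh gszyr
Hunk 2: at line 7 remove [qdh,tlh] add [njew] -> 9 lines: imogl yhjw rlwfo ugups tuva cfb powx njew gszyr
Hunk 3: at line 5 remove [powx] add [zqmw] -> 9 lines: imogl yhjw rlwfo ugups tuva cfb zqmw njew gszyr
Hunk 4: at line 4 remove [cfb,zqmw] add [ybq,kihwi] -> 9 lines: imogl yhjw rlwfo ugups tuva ybq kihwi njew gszyr
Final line count: 9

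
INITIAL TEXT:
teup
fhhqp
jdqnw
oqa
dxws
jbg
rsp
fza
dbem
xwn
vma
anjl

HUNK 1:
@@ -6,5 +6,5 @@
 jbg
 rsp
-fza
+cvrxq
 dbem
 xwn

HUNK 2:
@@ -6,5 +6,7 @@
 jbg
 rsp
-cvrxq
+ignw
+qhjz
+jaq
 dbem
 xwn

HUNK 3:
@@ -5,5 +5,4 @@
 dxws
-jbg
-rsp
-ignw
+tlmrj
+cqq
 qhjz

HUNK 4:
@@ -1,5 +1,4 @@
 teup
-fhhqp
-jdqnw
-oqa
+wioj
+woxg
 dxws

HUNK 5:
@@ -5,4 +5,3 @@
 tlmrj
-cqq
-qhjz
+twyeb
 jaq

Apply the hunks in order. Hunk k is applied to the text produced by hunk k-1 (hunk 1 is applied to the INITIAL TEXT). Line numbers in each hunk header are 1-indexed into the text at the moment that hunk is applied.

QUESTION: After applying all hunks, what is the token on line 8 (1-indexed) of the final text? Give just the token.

Answer: dbem

Derivation:
Hunk 1: at line 6 remove [fza] add [cvrxq] -> 12 lines: teup fhhqp jdqnw oqa dxws jbg rsp cvrxq dbem xwn vma anjl
Hunk 2: at line 6 remove [cvrxq] add [ignw,qhjz,jaq] -> 14 lines: teup fhhqp jdqnw oqa dxws jbg rsp ignw qhjz jaq dbem xwn vma anjl
Hunk 3: at line 5 remove [jbg,rsp,ignw] add [tlmrj,cqq] -> 13 lines: teup fhhqp jdqnw oqa dxws tlmrj cqq qhjz jaq dbem xwn vma anjl
Hunk 4: at line 1 remove [fhhqp,jdqnw,oqa] add [wioj,woxg] -> 12 lines: teup wioj woxg dxws tlmrj cqq qhjz jaq dbem xwn vma anjl
Hunk 5: at line 5 remove [cqq,qhjz] add [twyeb] -> 11 lines: teup wioj woxg dxws tlmrj twyeb jaq dbem xwn vma anjl
Final line 8: dbem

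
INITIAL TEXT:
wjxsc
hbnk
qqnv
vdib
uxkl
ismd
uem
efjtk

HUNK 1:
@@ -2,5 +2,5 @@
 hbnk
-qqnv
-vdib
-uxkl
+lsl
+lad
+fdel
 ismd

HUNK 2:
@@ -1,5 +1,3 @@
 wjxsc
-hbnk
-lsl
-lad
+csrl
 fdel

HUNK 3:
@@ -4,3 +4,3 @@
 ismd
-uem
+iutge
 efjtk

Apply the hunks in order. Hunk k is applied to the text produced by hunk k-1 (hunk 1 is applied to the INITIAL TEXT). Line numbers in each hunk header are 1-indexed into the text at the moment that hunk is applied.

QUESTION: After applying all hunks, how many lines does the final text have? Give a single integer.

Hunk 1: at line 2 remove [qqnv,vdib,uxkl] add [lsl,lad,fdel] -> 8 lines: wjxsc hbnk lsl lad fdel ismd uem efjtk
Hunk 2: at line 1 remove [hbnk,lsl,lad] add [csrl] -> 6 lines: wjxsc csrl fdel ismd uem efjtk
Hunk 3: at line 4 remove [uem] add [iutge] -> 6 lines: wjxsc csrl fdel ismd iutge efjtk
Final line count: 6

Answer: 6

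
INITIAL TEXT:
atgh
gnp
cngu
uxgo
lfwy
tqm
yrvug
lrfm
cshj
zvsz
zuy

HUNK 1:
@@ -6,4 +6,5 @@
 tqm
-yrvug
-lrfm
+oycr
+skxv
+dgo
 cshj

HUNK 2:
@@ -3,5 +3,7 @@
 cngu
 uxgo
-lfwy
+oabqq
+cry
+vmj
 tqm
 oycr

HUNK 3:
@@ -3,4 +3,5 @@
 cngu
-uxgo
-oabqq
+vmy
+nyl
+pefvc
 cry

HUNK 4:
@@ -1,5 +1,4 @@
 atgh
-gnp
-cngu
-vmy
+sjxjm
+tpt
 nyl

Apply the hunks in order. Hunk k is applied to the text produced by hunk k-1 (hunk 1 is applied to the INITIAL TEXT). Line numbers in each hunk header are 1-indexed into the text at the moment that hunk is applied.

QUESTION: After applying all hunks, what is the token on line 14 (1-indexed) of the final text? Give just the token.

Answer: zuy

Derivation:
Hunk 1: at line 6 remove [yrvug,lrfm] add [oycr,skxv,dgo] -> 12 lines: atgh gnp cngu uxgo lfwy tqm oycr skxv dgo cshj zvsz zuy
Hunk 2: at line 3 remove [lfwy] add [oabqq,cry,vmj] -> 14 lines: atgh gnp cngu uxgo oabqq cry vmj tqm oycr skxv dgo cshj zvsz zuy
Hunk 3: at line 3 remove [uxgo,oabqq] add [vmy,nyl,pefvc] -> 15 lines: atgh gnp cngu vmy nyl pefvc cry vmj tqm oycr skxv dgo cshj zvsz zuy
Hunk 4: at line 1 remove [gnp,cngu,vmy] add [sjxjm,tpt] -> 14 lines: atgh sjxjm tpt nyl pefvc cry vmj tqm oycr skxv dgo cshj zvsz zuy
Final line 14: zuy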